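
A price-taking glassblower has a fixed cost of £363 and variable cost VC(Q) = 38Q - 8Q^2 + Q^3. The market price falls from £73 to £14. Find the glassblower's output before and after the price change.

AVC = 38 - 8Q + Q^2, minimized at Q = 4 where min AVC = £22. MC = 38 - 16Q + 3Q^2.
At P = £73 ≥ min AVC, set P = MC on the rising branch: Q = 7.
At P = £14 < min AVC = £22, price no longer covers variable cost at any output, so the firm shuts down: Q = 0.

Output falls from 7 to 0 (the firm shuts down)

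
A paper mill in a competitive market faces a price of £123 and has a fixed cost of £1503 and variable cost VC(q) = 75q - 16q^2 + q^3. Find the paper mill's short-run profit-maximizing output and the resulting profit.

AVC = 75 - 16q + q^2 has its minimum £11 at q = 8; price £123 clears that bar, so the firm operates.
MC = 75 - 32q + 3q^2. Setting P = MC and taking the root on the rising branch gives q* = 12.
TR = 123·12 = 1476. TC = 1503 + 324 = 1827. Profit = 1476 − 1827 = -£351.
That loss of £351 beats the £1503 the firm would lose by shutting down; producing recovers £1152 of fixed cost.

Profit = -£351 at q = 12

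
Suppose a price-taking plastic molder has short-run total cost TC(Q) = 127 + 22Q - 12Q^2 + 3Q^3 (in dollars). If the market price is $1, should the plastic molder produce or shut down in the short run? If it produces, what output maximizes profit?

Shut down

Strip out fixed cost: VC = 22Q - 12Q^2 + 3Q^3. Then AVC = 22 - 12Q + 3Q^2 and MC = 22 - 24Q + 9Q^2.
AVC is minimized where dAVC/dQ = -12 + 6Q = 0, at Q = 2; min AVC = 22 - 12·2 + 3·2^2 = $10.
P = $1 lies below min AVC = $10; no output level covers variable cost.
Shutting down limits the loss to fixed cost, $127.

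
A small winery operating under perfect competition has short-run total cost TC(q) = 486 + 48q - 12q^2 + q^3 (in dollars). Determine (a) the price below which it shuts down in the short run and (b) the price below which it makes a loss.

Shutdown price = $12; break-even price = $75

AVC = 48 - 12q + q^2; minimized at q = 6, giving min AVC = $12. That is the shutdown price.
ATC = 486/q + 48 - 12q + q^2. Setting dATC/dq = −486/q^2 − 12 + 2q = 0 gives q = 9 (since 2·9^3 − 12·9^2 = 486).
min ATC = 486/9 + 48 − 12·9 + 9^2 = $75. That is the break-even price.
Between these two prices the firm operates at a loss; above $75 it earns a profit.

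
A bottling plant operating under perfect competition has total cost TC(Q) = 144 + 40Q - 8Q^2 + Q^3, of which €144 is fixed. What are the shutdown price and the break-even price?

Shutdown price = €24; break-even price = €52

Shutdown price = min AVC. AVC = 40 - 8Q + Q^2, with vertex at Q = 4 and minimum €24.
ATC = 144/Q + 40 - 8Q + Q^2. Setting dATC/dQ = −144/Q^2 − 8 + 2Q = 0 gives Q = 6 (since 2·6^3 − 8·6^2 = 144).
min ATC = 144/6 + 40 − 8·6 + 6^2 = €52. That is the break-even price.
For €24 ≤ P < €52 the firm produces at a loss; below €24 it shuts down.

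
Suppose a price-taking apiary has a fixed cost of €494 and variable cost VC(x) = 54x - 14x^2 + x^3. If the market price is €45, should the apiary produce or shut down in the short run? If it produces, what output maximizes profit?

From TC, MC = TC'(x) = 54 - 28x + 3x^2 and AVC = VC/x = 54 - 14x + x^2.
AVC hits its minimum where MC = AVC, at x = 7, giving min AVC = 54 - 14·7 + 7^2 = €5.
P = €45 exceeds min AVC = €5, so the firm stays open.
P = MC gives 9 - 28x + 3x^2 = 0, with roots 1/3 and 9. Take the larger (rising MC): x* = 9.
Check: AVC at x = 9 is €9 ≤ P, so revenue covers variable cost.
Profit = P·x − TC = 45·9 − 575 = -€170, a loss, but smaller than the €494 fixed cost the firm would lose by shutting down.

Produce at x = 9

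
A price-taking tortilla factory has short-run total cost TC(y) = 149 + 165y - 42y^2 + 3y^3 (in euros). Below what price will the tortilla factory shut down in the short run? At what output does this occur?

€18 per unit, at y = 7

The shutdown price is the minimum of AVC. VC = 165y - 42y^2 + 3y^3, so AVC = 165 - 42y + 3y^2.
dAVC/dy = -42 + 6y = 0 gives y = 7. min AVC = 165 - 42·7 + 3·7^2 = 18.
The firm shuts down for any P below €18.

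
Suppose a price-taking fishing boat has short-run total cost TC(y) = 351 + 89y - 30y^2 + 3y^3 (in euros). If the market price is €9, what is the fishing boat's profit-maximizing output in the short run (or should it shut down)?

From TC, MC = TC'(y) = 89 - 60y + 9y^2 and AVC = VC/y = 89 - 30y + 3y^2.
The AVC parabola has its vertex at y = 30/6 = 5, where AVC = 89 - 30·5 + 3·5^2 = €14.
With P < min AVC (€9 < €14), every unit sold adds to the loss.
Best response: produce nothing and absorb the €351 fixed cost.

Shut down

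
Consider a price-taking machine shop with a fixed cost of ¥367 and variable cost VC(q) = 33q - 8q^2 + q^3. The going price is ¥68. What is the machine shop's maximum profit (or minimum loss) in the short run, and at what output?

Profit = -¥73 at q = 7

AVC = 33 - 8q + q^2 has its minimum ¥17 at q = 4; price ¥68 clears that bar, so the firm operates.
MC = 33 - 16q + 3q^2. Setting P = MC and taking the root on the rising branch gives q* = 7.
TR = 68·7 = 476. TC = 367 + 182 = 549. Profit = 476 − 549 = -¥73.
By producing, the firm covers all variable cost plus ¥294 of fixed cost; shutting down would lose the full ¥367.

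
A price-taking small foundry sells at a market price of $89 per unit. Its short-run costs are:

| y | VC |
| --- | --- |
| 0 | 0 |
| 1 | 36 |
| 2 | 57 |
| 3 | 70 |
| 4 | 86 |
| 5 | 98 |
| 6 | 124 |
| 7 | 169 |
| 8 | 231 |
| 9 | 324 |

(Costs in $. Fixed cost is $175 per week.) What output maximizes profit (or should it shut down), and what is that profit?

Tabulate TR − TC: y=0: -175; y=1: -122; y=2: -54; y=3: 22; y=4: 95; y=5: 172; y=6: 235; y=7: 279; y=8: 306; y=9: 302.
Profit is maximized at y = 8. AVC there is 231/8 = $28.88 ≤ P, so producing beats shutting down (which would give -$175).

y = 8; profit = $306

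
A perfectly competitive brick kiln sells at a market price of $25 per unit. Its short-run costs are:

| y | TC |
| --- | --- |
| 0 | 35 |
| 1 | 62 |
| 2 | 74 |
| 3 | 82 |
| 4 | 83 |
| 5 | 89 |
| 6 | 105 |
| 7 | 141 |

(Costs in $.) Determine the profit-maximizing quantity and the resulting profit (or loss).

Profit at each row (π = 25y − TC): y=0: -35; y=1: -37; y=2: -24; y=3: -7; y=4: 17; y=5: 36; y=6: 45; y=7: 34.
Profit is maximized at y = 6. AVC there is 70/6 = $11.67 ≤ P, so producing beats shutting down (which would give -$35).

y = 6; profit = $45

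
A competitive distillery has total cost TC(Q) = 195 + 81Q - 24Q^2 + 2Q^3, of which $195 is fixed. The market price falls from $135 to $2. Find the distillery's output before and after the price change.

MC = 81 - 48Q + 6Q^2; the shutdown threshold is min AVC = $9 (at Q = 6).
At P = $135 ≥ min AVC, set P = MC on the rising branch: Q = 9.
At P = $2 < min AVC = $9, price no longer covers variable cost at any output, so the firm shuts down: Q = 0.

Output falls from 9 to 0 (the firm shuts down)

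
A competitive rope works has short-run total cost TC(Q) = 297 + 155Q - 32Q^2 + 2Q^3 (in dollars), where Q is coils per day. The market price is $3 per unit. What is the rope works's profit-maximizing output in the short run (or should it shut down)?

Shut down

Variable cost is VC = 155Q - 32Q^2 + 2Q^3, so AVC = VC/Q = 155 - 32Q + 2Q^2 and MC = dTC/dQ = 155 - 64Q + 6Q^2.
AVC is minimized where dAVC/dQ = -32 + 4Q = 0, at Q = 8; min AVC = 155 - 32·8 + 2·8^2 = $27.
With P < min AVC ($3 < $27), every unit sold adds to the loss.
The firm minimizes its loss by shutting down and losing only its fixed cost of $297.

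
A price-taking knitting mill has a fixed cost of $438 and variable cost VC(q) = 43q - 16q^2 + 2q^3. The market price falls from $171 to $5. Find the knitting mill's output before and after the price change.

Output falls from 8 to 0 (the firm shuts down)

AVC = 43 - 16q + 2q^2, minimized at q = 4 where min AVC = $11. MC = 43 - 32q + 6q^2.
With P = $171 above the shutdown price, P = MC gives q = 8.
At P = $5 < min AVC = $11, price no longer covers variable cost at any output, so the firm shuts down: q = 0.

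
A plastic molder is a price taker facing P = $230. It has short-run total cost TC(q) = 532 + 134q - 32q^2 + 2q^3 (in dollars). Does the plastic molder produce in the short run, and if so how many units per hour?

From TC, MC = TC'(q) = 134 - 64q + 6q^2 and AVC = VC/q = 134 - 32q + 2q^2.
AVC is minimized where dAVC/dq = -32 + 4q = 0, at q = 8; min AVC = 134 - 32·8 + 2·8^2 = $6.
P = $230 exceeds min AVC = $6, so the firm stays open.
Set P = MC: 230 = 134 - 64q + 6q^2 → -96 - 64q + 6q^2 = 0. The roots are q = -4/3 and q = 12; the profit-maximizing output is on the rising part of MC, so q* = 12.
Check: AVC at q = 12 is $38 ≤ P, so revenue covers variable cost.
Profit = P·q − TC = 230·12 − 988 = $1772.

Produce at q = 12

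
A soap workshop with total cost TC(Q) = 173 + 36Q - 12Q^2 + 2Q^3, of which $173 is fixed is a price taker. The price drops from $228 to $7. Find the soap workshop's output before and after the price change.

Output falls from 8 to 0 (the firm shuts down)

AVC = 36 - 12Q + 2Q^2, minimized at Q = 3 where min AVC = $18. MC = 36 - 24Q + 6Q^2.
At P = $228 ≥ min AVC, set P = MC on the rising branch: Q = 8.
At P = $7 < min AVC = $18, price no longer covers variable cost at any output, so the firm shuts down: Q = 0.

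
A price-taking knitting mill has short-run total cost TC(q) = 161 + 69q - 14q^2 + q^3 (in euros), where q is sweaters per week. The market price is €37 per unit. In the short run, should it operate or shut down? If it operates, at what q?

Produce at q = 8

Strip out fixed cost: VC = 69q - 14q^2 + q^3. Then AVC = 69 - 14q + q^2 and MC = 69 - 28q + 3q^2.
AVC is minimized where dAVC/dq = -14 + 2q = 0, at q = 7; min AVC = 69 - 14·7 + 7^2 = €20.
P = €37 exceeds min AVC = €20, so the firm stays open.
Set P = MC: 37 = 69 - 28q + 3q^2 → 32 - 28q + 3q^2 = 0. The roots are q = 4/3 and q = 8; the profit-maximizing output is on the rising part of MC, so q* = 8.
Check: AVC at q = 8 is €21 ≤ P, so revenue covers variable cost.
Profit = P·q − TC = 37·8 − 329 = -€33, a loss, but smaller than the €161 fixed cost the firm would lose by shutting down.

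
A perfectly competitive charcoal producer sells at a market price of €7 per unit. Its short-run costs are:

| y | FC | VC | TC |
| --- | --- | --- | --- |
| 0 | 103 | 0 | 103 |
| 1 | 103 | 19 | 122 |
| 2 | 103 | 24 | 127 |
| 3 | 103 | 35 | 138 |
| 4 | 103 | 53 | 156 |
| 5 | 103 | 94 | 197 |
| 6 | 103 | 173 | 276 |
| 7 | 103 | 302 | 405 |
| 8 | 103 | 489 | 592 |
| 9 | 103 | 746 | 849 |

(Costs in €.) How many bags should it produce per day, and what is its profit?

Profit at each row (π = 7y − TC): y=0: -103; y=1: -115; y=2: -113; y=3: -117; y=4: -128; y=5: -162; y=6: -234; y=7: -356; y=8: -536; y=9: -786.
Profit is highest at y = 0. Equivalently, the lowest AVC in the table is 35/3 ≈ €11.67 at y = 3, and P = €7 falls below it — price never covers variable cost, so the firm shuts down and loses only its fixed cost.

y = 0 (shut down); profit = -€103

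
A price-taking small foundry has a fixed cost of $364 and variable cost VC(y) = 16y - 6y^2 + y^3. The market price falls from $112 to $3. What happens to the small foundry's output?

Output falls from 8 to 0 (the firm shuts down)

AVC = 16 - 6y + y^2, minimized at y = 3 where min AVC = $7. MC = 16 - 12y + 3y^2.
At P = $112 ≥ min AVC, set P = MC on the rising branch: y = 8.
At P = $3 < min AVC = $7, price no longer covers variable cost at any output, so the firm shuts down: y = 0.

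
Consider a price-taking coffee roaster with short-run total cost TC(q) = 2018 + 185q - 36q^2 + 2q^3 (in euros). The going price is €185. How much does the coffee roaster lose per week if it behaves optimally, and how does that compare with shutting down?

Profit = -€290 at q = 12

AVC = 185 - 36q + 2q^2 has its minimum €23 at q = 9; price €185 clears that bar, so the firm operates.
With MC = 185 - 72q + 6q^2, P = MC on the upward-sloping part at q* = 12.
TR = 185·12 = 2220. TC = 2018 + 492 = 2510. Profit = 2220 − 2510 = -€290.
That loss of €290 beats the €2018 the firm would lose by shutting down; producing recovers €1728 of fixed cost.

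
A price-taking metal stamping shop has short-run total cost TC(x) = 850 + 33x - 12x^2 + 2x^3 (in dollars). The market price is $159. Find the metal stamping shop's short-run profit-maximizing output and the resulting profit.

Profit = -$66 at x = 7

AVC = 33 - 12x + 2x^2; min AVC = $15 at x = 3. Since P = $159 ≥ min AVC, the firm produces.
MC = 33 - 24x + 6x^2. Setting P = MC and taking the root on the rising branch gives x* = 7.
TR = 159·7 = 1113. TC = 850 + 329 = 1179. Profit = 1113 − 1179 = -$66.
That loss of $66 beats the $850 the firm would lose by shutting down; producing recovers $784 of fixed cost.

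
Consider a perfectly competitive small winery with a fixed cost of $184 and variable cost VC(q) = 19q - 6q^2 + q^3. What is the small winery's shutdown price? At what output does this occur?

$10 per unit, at q = 3

Short-run supply begins at min AVC. From VC = 19q - 6q^2 + q^3, AVC = 19 - 6q + q^2.
At the minimum of AVC, MC = AVC. MC = 19 - 12q + 3q^2; setting MC = AVC gives 2q^2 - 6q = 0, so q = 3. min AVC = 10.
The firm shuts down for any P below $10.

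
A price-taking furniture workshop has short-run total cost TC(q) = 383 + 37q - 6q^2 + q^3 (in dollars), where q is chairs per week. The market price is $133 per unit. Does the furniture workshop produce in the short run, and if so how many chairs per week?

Strip out fixed cost: VC = 37q - 6q^2 + q^3. Then AVC = 37 - 6q + q^2 and MC = 37 - 12q + 3q^2.
The AVC parabola has its vertex at q = 6/2 = 3, where AVC = 37 - 6·3 + 3^2 = $28.
Since P = $133 ≥ min AVC = $28, price covers variable cost and the firm should produce.
Set P = MC: 133 = 37 - 12q + 3q^2 → -96 - 12q + 3q^2 = 0. The roots are q = -4 and q = 8; the profit-maximizing output is on the rising part of MC, so q* = 8.
Check: AVC at q = 8 is $53 ≤ P, so revenue covers variable cost.
Profit = P·q − TC = 133·8 − 807 = $257.

Produce at q = 8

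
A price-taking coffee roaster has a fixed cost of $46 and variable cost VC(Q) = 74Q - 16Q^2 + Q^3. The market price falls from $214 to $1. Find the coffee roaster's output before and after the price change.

AVC = 74 - 16Q + Q^2, minimized at Q = 8 where min AVC = $10. MC = 74 - 32Q + 3Q^2.
With P = $214 above the shutdown price, P = MC gives Q = 14.
At P = $1 < min AVC = $10, price no longer covers variable cost at any output, so the firm shuts down: Q = 0.

Output falls from 14 to 0 (the firm shuts down)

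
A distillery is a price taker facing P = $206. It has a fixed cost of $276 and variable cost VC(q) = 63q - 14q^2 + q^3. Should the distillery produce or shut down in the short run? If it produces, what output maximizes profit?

Produce at q = 13

From TC, MC = TC'(q) = 63 - 28q + 3q^2 and AVC = VC/q = 63 - 14q + q^2.
AVC hits its minimum where MC = AVC, at q = 7, giving min AVC = 63 - 14·7 + 7^2 = $14.
Since P = $206 ≥ min AVC = $14, price covers variable cost and the firm should produce.
Set P = MC: 206 = 63 - 28q + 3q^2 → -143 - 28q + 3q^2 = 0. The roots are q = -11/3 and q = 13; the profit-maximizing output is on the rising part of MC, so q* = 13.
Check: AVC at q = 13 is $50 ≤ P, so revenue covers variable cost.
Profit = P·q − TC = 206·13 − 926 = $1752.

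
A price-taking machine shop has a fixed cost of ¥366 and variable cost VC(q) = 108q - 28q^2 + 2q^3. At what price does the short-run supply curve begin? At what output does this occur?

Short-run supply begins at min AVC. From VC = 108q - 28q^2 + 2q^3, AVC = 108 - 28q + 2q^2.
At the minimum of AVC, MC = AVC. MC = 108 - 56q + 6q^2; setting MC = AVC gives 4q^2 - 28q = 0, so q = 7. min AVC = 10.
For P < ¥10 the firm produces nothing.

¥10 per unit, at q = 7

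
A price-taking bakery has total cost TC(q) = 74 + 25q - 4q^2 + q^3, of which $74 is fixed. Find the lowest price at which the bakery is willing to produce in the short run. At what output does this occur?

Short-run supply begins at min AVC. From VC = 25q - 4q^2 + q^3, AVC = 25 - 4q + q^2.
dAVC/dq = -4 + 2q = 0 gives q = 2. min AVC = 25 - 4·2 + 2^2 = 21.
So the shutdown price is $21.

$21 per unit, at q = 2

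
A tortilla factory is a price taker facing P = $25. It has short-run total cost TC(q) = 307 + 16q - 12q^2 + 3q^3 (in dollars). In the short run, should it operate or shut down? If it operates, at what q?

Variable cost is VC = 16q - 12q^2 + 3q^3, so AVC = VC/q = 16 - 12q + 3q^2 and MC = dTC/dq = 16 - 24q + 9q^2.
The AVC parabola has its vertex at q = 12/6 = 2, where AVC = 16 - 12·2 + 3·2^2 = $4.
P = $25 exceeds min AVC = $4, so the firm stays open.
Set P = MC: 25 = 16 - 24q + 9q^2 → -9 - 24q + 9q^2 = 0. The roots are q = -1/3 and q = 3; the profit-maximizing output is on the rising part of MC, so q* = 3.
Check: AVC at q = 3 is $7 ≤ P, so revenue covers variable cost.
Profit = P·q − TC = 25·3 − 328 = -$253, a loss, but smaller than the $307 fixed cost the firm would lose by shutting down.

Produce at q = 3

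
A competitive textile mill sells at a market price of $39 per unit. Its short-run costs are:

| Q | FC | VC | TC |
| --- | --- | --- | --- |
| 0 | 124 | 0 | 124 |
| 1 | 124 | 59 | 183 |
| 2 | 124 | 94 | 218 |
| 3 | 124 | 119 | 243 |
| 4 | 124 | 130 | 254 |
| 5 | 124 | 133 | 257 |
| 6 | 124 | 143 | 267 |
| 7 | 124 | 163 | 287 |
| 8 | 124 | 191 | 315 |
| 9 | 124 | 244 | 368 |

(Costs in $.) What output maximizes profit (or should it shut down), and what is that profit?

Q = 8; profit = -$3

Tabulate TR − TC: Q=0: -124; Q=1: -144; Q=2: -140; Q=3: -126; Q=4: -98; Q=5: -62; Q=6: -33; Q=7: -14; Q=8: -3; Q=9: -17.
Profit is maximized at Q = 8. AVC there is 191/8 = $23.88 ≤ P, so producing beats shutting down (which would give -$124).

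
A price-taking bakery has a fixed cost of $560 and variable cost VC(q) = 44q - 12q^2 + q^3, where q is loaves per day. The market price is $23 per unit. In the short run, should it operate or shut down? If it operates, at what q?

Produce at q = 7

From TC, MC = TC'(q) = 44 - 24q + 3q^2 and AVC = VC/q = 44 - 12q + q^2.
The AVC parabola has its vertex at q = 12/2 = 6, where AVC = 44 - 12·6 + 6^2 = $8.
Because $23 ≥ $8, revenue can cover variable cost; the firm operates.
Solving P = MC: 21 - 24q + 3q^2 = 0 ⇒ q = 1 or 7. On the upward-sloping branch, q* = 7.
Check: AVC at q = 7 is $9 ≤ P, so revenue covers variable cost.
Profit = P·q − TC = 23·7 − 623 = -$462, a loss, but smaller than the $560 fixed cost the firm would lose by shutting down.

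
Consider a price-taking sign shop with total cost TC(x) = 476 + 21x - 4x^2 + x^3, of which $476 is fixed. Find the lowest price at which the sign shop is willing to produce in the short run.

The firm shuts down when price falls below the minimum of average variable cost. AVC = VC/x = 21 - 4x + x^2.
dAVC/dx = -4 + 2x = 0 gives x = 2. min AVC = 21 - 4·2 + 2^2 = 17.
For P < $17 the firm produces nothing.

$17 per unit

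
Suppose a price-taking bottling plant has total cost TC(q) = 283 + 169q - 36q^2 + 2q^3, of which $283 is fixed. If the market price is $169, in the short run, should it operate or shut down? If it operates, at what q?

Produce at q = 12

From TC, MC = TC'(q) = 169 - 72q + 6q^2 and AVC = VC/q = 169 - 36q + 2q^2.
AVC is minimized where dAVC/dq = -36 + 4q = 0, at q = 9; min AVC = 169 - 36·9 + 2·9^2 = $7.
Because $169 ≥ $7, revenue can cover variable cost; the firm operates.
Set P = MC: 169 = 169 - 72q + 6q^2 → -72q + 6q^2 = 0. The roots are q = 0 and q = 12; the profit-maximizing output is on the rising part of MC, so q* = 12.
Check: AVC at q = 12 is $25 ≤ P, so revenue covers variable cost.
Profit = P·q − TC = 169·12 − 583 = $1445.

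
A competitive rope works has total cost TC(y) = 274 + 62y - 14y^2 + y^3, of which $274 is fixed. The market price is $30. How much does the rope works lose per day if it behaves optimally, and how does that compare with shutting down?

AVC = 62 - 14y + y^2; min AVC = $13 at y = 7. Since P = $30 ≥ min AVC, the firm produces.
MC = 62 - 28y + 3y^2. Setting P = MC and taking the root on the rising branch gives y* = 8.
TR = 30·8 = 240. TC = 274 + 112 = 386. Profit = 240 − 386 = -$146.
By producing, the firm covers all variable cost plus $128 of fixed cost; shutting down would lose the full $274.

Profit = -$146 at y = 8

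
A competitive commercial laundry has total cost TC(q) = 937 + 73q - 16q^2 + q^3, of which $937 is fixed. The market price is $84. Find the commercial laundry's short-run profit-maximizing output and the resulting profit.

AVC = 73 - 16q + q^2 has its minimum $9 at q = 8; price $84 clears that bar, so the firm operates.
MC = 73 - 32q + 3q^2. Setting P = MC and taking the root on the rising branch gives q* = 11.
TR = 84·11 = 924. TC = 937 + 198 = 1135. Profit = 924 − 1135 = -$211.
Shutting down would mean losing the fixed cost of $937, so operating at a loss of $211 is better by $726.

Profit = -$211 at q = 11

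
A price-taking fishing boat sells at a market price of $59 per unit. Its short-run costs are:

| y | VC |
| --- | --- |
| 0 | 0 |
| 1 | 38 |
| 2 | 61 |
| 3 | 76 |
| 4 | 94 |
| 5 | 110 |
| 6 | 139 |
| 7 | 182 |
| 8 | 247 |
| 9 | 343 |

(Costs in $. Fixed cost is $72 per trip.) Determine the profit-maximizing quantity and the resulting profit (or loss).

y = 7; profit = $159

Profit at each row (π = 59y − TC): y=0: -72; y=1: -51; y=2: -15; y=3: 29; y=4: 70; y=5: 113; y=6: 143; y=7: 159; y=8: 153; y=9: 116.
Profit is maximized at y = 7. AVC there is 182/7 = $26 ≤ P, so producing beats shutting down (which would give -$72).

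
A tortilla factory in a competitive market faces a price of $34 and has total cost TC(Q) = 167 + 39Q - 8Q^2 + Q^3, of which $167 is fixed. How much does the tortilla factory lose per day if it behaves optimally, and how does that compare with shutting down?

AVC = 39 - 8Q + Q^2 has its minimum $23 at Q = 4; price $34 clears that bar, so the firm operates.
With MC = 39 - 16Q + 3Q^2, P = MC on the upward-sloping part at Q* = 5.
TR = 34·5 = 170. TC = 167 + 120 = 287. Profit = 170 − 287 = -$117.
That loss of $117 beats the $167 the firm would lose by shutting down; producing recovers $50 of fixed cost.

Profit = -$117 at Q = 5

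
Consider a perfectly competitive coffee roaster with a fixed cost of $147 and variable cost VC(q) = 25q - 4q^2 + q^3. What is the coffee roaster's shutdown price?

$21 per unit

The firm shuts down when price falls below the minimum of average variable cost. AVC = VC/q = 25 - 4q + q^2.
At the minimum of AVC, MC = AVC. MC = 25 - 8q + 3q^2; setting MC = AVC gives 2q^2 - 4q = 0, so q = 2. min AVC = 21.
The firm shuts down for any P below $21.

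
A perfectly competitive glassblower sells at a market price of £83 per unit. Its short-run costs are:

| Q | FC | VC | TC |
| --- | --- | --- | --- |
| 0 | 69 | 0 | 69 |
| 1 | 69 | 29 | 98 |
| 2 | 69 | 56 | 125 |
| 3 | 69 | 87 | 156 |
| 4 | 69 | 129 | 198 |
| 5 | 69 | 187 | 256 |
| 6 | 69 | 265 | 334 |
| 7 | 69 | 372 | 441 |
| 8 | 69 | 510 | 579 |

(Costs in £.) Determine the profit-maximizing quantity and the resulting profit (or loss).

Compute π = P·Q − TC at each output: Q=0: -69; Q=1: -15; Q=2: 41; Q=3: 93; Q=4: 134; Q=5: 159; Q=6: 164; Q=7: 140; Q=8: 85.
Profit is maximized at Q = 6. AVC there is 265/6 = £44.17 ≤ P, so producing beats shutting down (which would give -£69).

Q = 6; profit = £164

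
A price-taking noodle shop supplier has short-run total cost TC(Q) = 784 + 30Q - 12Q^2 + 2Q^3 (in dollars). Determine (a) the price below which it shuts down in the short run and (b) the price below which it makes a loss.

Shutdown price = $12; break-even price = $156

Shutdown price = min AVC. AVC = 30 - 12Q + 2Q^2, with vertex at Q = 3 and minimum $12.
ATC = 784/Q + 30 - 12Q + 2Q^2. Setting dATC/dQ = −784/Q^2 − 12 + 4Q = 0 gives Q = 7 (since 4·7^3 − 12·7^2 = 784).
min ATC = 784/7 + 30 − 12·7 + 2·7^2 = $156. That is the break-even price.
For $12 ≤ P < $156 the firm produces at a loss; below $12 it shuts down.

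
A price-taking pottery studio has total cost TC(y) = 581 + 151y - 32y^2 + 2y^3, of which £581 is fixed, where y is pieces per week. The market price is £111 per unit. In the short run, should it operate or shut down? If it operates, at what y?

Strip out fixed cost: VC = 151y - 32y^2 + 2y^3. Then AVC = 151 - 32y + 2y^2 and MC = 151 - 64y + 6y^2.
AVC hits its minimum where MC = AVC, at y = 8, giving min AVC = 151 - 32·8 + 2·8^2 = £23.
Because £111 ≥ £23, revenue can cover variable cost; the firm operates.
Set P = MC: 111 = 151 - 64y + 6y^2 → 40 - 64y + 6y^2 = 0. The roots are y = 2/3 and y = 10; the profit-maximizing output is on the rising part of MC, so y* = 10.
Check: AVC at y = 10 is £31 ≤ P, so revenue covers variable cost.
Profit = P·y − TC = 111·10 − 891 = £219.

Produce at y = 10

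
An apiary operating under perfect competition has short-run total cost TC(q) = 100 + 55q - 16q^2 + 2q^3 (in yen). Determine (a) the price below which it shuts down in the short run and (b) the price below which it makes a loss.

Shutdown price = ¥23; break-even price = ¥45

AVC = 55 - 16q + 2q^2; minimized at q = 4, giving min AVC = ¥23. That is the shutdown price.
ATC = 100/q + 55 - 16q + 2q^2. Setting dATC/dq = −100/q^2 − 16 + 4q = 0 gives q = 5 (since 4·5^3 − 16·5^2 = 100).
min ATC = 100/5 + 55 − 16·5 + 2·5^2 = ¥45. That is the break-even price.
Between these two prices the firm operates at a loss; above ¥45 it earns a profit.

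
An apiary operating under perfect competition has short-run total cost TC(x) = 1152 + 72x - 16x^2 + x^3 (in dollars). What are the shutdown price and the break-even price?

AVC = 72 - 16x + x^2; minimized at x = 8, giving min AVC = $8. That is the shutdown price.
ATC = 1152/x + 72 - 16x + x^2. Setting dATC/dx = −1152/x^2 − 16 + 2x = 0 gives x = 12 (since 2·12^3 − 16·12^2 = 1152).
min ATC = 1152/12 + 72 − 16·12 + 12^2 = $120. That is the break-even price.
Between these two prices the firm operates at a loss; above $120 it earns a profit.

Shutdown price = $8; break-even price = $120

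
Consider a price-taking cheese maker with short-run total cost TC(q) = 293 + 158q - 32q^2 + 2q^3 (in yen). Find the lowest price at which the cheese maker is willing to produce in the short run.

¥30 per unit

Short-run supply begins at min AVC. From VC = 158q - 32q^2 + 2q^3, AVC = 158 - 32q + 2q^2.
At the minimum of AVC, MC = AVC. MC = 158 - 64q + 6q^2; setting MC = AVC gives 4q^2 - 32q = 0, so q = 8. min AVC = 30.
So the shutdown price is ¥30.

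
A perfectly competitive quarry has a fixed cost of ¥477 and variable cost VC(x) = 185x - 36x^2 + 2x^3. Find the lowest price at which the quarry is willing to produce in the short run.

¥23 per unit

The shutdown price is the minimum of AVC. VC = 185x - 36x^2 + 2x^3, so AVC = 185 - 36x + 2x^2.
dAVC/dx = -36 + 4x = 0 gives x = 9. min AVC = 185 - 36·9 + 2·9^2 = 23.
The firm shuts down for any P below ¥23.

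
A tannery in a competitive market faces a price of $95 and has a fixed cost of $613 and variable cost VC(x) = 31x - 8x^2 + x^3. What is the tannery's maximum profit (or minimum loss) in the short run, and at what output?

Profit = -$101 at x = 8

AVC = 31 - 8x + x^2; min AVC = $15 at x = 4. Since P = $95 ≥ min AVC, the firm produces.
MC = 31 - 16x + 3x^2. Setting P = MC and taking the root on the rising branch gives x* = 8.
TR = 95·8 = 760. TC = 613 + 248 = 861. Profit = 760 − 861 = -$101.
That loss of $101 beats the $613 the firm would lose by shutting down; producing recovers $512 of fixed cost.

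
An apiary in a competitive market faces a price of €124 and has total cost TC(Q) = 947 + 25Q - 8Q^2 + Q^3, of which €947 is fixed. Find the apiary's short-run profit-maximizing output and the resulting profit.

AVC = 25 - 8Q + Q^2; min AVC = €9 at Q = 4. Since P = €124 ≥ min AVC, the firm produces.
MC = 25 - 16Q + 3Q^2. Setting P = MC and taking the root on the rising branch gives Q* = 9.
TR = 124·9 = 1116. TC = 947 + 306 = 1253. Profit = 1116 − 1253 = -€137.
By producing, the firm covers all variable cost plus €810 of fixed cost; shutting down would lose the full €947.

Profit = -€137 at Q = 9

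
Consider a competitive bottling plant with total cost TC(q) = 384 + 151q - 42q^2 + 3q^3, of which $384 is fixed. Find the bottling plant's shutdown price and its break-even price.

AVC = 151 - 42q + 3q^2; minimized at q = 7, giving min AVC = $4. That is the shutdown price.
ATC = 384/q + 151 - 42q + 3q^2. Setting dATC/dq = −384/q^2 − 42 + 6q = 0 gives q = 8 (since 6·8^3 − 42·8^2 = 384).
min ATC = 384/8 + 151 − 42·8 + 3·8^2 = $55. That is the break-even price.
For $4 ≤ P < $55 the firm produces at a loss; below $4 it shuts down.

Shutdown price = $4; break-even price = $55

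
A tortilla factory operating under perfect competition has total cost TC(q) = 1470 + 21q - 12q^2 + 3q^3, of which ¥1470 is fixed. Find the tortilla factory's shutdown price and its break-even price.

Shutdown price = min AVC. AVC = 21 - 12q + 3q^2, with vertex at q = 2 and minimum ¥9.
ATC = 1470/q + 21 - 12q + 3q^2. Setting dATC/dq = −1470/q^2 − 12 + 6q = 0 gives q = 7 (since 6·7^3 − 12·7^2 = 1470).
min ATC = 1470/7 + 21 − 12·7 + 3·7^2 = ¥294. That is the break-even price.
For ¥9 ≤ P < ¥294 the firm produces at a loss; below ¥9 it shuts down.

Shutdown price = ¥9; break-even price = ¥294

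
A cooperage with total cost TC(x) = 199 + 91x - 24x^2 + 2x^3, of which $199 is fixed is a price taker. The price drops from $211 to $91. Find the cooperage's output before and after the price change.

Output falls from 10 to 8

AVC = 91 - 24x + 2x^2, minimized at x = 6 where min AVC = $19. MC = 91 - 48x + 6x^2.
With P = $211 above the shutdown price, P = MC gives x = 10.
At P = $91 ≥ min AVC, set P = MC: x = 8. The firm stays open but cuts output.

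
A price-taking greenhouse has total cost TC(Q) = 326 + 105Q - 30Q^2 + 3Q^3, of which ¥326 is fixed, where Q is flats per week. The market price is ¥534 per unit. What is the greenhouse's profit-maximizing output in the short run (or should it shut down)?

Produce at Q = 11

From TC, MC = TC'(Q) = 105 - 60Q + 9Q^2 and AVC = VC/Q = 105 - 30Q + 3Q^2.
AVC is minimized where dAVC/dQ = -30 + 6Q = 0, at Q = 5; min AVC = 105 - 30·5 + 3·5^2 = ¥30.
Since P = ¥534 ≥ min AVC = ¥30, price covers variable cost and the firm should produce.
P = MC gives -429 - 60Q + 9Q^2 = 0, with roots -13/3 and 11. Take the larger (rising MC): Q* = 11.
Check: AVC at Q = 11 is ¥138 ≤ P, so revenue covers variable cost.
Profit = P·Q − TC = 534·11 − 1844 = ¥4030.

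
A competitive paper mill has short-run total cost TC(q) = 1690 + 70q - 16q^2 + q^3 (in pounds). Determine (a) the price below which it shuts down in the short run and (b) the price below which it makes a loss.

Shutdown price = £6; break-even price = £161

AVC = 70 - 16q + q^2; minimized at q = 8, giving min AVC = £6. That is the shutdown price.
ATC = 1690/q + 70 - 16q + q^2. Setting dATC/dq = −1690/q^2 − 16 + 2q = 0 gives q = 13 (since 2·13^3 − 16·13^2 = 1690).
min ATC = 1690/13 + 70 − 16·13 + 13^2 = £161. That is the break-even price.
Between these two prices the firm operates at a loss; above £161 it earns a profit.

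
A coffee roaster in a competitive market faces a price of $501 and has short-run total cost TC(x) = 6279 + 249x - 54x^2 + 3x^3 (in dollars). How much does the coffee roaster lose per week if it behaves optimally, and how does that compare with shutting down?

Profit = -$399 at x = 14

AVC = 249 - 54x + 3x^2 has its minimum $6 at x = 9; price $501 clears that bar, so the firm operates.
With MC = 249 - 108x + 9x^2, P = MC on the upward-sloping part at x* = 14.
TR = 501·14 = 7014. TC = 6279 + 1134 = 7413. Profit = 7014 − 7413 = -$399.
That loss of $399 beats the $6279 the firm would lose by shutting down; producing recovers $5880 of fixed cost.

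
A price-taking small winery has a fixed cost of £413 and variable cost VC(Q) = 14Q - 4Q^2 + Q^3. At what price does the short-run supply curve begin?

£10 per unit

The shutdown price is the minimum of AVC. VC = 14Q - 4Q^2 + Q^3, so AVC = 14 - 4Q + Q^2.
dAVC/dQ = -4 + 2Q = 0 gives Q = 2. min AVC = 14 - 4·2 + 2^2 = 10.
So the shutdown price is £10.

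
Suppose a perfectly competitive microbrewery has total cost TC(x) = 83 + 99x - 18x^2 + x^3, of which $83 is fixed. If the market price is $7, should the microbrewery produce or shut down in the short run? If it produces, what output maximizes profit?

Shut down

Strip out fixed cost: VC = 99x - 18x^2 + x^3. Then AVC = 99 - 18x + x^2 and MC = 99 - 36x + 3x^2.
The AVC parabola has its vertex at x = 18/2 = 9, where AVC = 99 - 18·9 + 9^2 = $18.
With P < min AVC ($7 < $18), every unit sold adds to the loss.
Shutting down limits the loss to fixed cost, $83.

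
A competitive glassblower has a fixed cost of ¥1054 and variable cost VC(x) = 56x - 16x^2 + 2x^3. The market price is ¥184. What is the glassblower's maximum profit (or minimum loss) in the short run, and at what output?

Profit = -¥30 at x = 8

AVC = 56 - 16x + 2x^2 has its minimum ¥24 at x = 4; price ¥184 clears that bar, so the firm operates.
With MC = 56 - 32x + 6x^2, P = MC on the upward-sloping part at x* = 8.
TR = 184·8 = 1472. TC = 1054 + 448 = 1502. Profit = 1472 − 1502 = -¥30.
Shutting down would mean losing the fixed cost of ¥1054, so operating at a loss of ¥30 is better by ¥1024.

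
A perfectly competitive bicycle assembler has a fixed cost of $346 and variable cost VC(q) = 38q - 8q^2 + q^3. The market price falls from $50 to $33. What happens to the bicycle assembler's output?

Output falls from 6 to 5

AVC = 38 - 8q + q^2, minimized at q = 4 where min AVC = $22. MC = 38 - 16q + 3q^2.
With P = $50 above the shutdown price, P = MC gives q = 6.
At P = $33 ≥ min AVC, set P = MC: q = 5. The firm stays open but cuts output.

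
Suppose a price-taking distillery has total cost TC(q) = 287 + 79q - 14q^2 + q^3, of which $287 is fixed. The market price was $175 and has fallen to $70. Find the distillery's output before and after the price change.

Output falls from 12 to 9

MC = 79 - 28q + 3q^2; the shutdown threshold is min AVC = $30 (at q = 7).
With P = $175 above the shutdown price, P = MC gives q = 12.
At P = $70 ≥ min AVC, set P = MC: q = 9. The firm stays open but cuts output.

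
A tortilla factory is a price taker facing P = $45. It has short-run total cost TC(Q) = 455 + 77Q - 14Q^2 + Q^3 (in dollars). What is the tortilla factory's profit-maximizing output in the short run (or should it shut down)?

Strip out fixed cost: VC = 77Q - 14Q^2 + Q^3. Then AVC = 77 - 14Q + Q^2 and MC = 77 - 28Q + 3Q^2.
AVC is minimized where dAVC/dQ = -14 + 2Q = 0, at Q = 7; min AVC = 77 - 14·7 + 7^2 = $28.
Because $45 ≥ $28, revenue can cover variable cost; the firm operates.
Set P = MC: 45 = 77 - 28Q + 3Q^2 → 32 - 28Q + 3Q^2 = 0. The roots are Q = 4/3 and Q = 8; the profit-maximizing output is on the rising part of MC, so Q* = 8.
Check: AVC at Q = 8 is $29 ≤ P, so revenue covers variable cost.
Profit = P·Q − TC = 45·8 − 687 = -$327, a loss, but smaller than the $455 fixed cost the firm would lose by shutting down.

Produce at Q = 8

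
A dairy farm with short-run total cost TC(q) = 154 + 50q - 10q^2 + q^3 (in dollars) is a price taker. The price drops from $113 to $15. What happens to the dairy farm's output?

AVC = 50 - 10q + q^2, minimized at q = 5 where min AVC = $25. MC = 50 - 20q + 3q^2.
At P = $113 ≥ min AVC, set P = MC on the rising branch: q = 9.
At P = $15 < min AVC = $25, price no longer covers variable cost at any output, so the firm shuts down: q = 0.

Output falls from 9 to 0 (the firm shuts down)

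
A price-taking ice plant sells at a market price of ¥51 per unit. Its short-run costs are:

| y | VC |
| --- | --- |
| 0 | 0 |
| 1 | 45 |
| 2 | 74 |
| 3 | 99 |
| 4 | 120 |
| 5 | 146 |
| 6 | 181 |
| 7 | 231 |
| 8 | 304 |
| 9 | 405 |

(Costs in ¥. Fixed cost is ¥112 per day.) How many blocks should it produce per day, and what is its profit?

Profit at each row (π = 51y − TC): y=0: -112; y=1: -106; y=2: -84; y=3: -58; y=4: -28; y=5: -3; y=6: 13; y=7: 14; y=8: -8; y=9: -58.
Profit is maximized at y = 7. AVC there is 231/7 = ¥33 ≤ P, so producing beats shutting down (which would give -¥112).

y = 7; profit = ¥14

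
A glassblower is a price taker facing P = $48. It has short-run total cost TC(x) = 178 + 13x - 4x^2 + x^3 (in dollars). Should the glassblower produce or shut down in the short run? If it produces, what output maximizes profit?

Produce at x = 5

Variable cost is VC = 13x - 4x^2 + x^3, so AVC = VC/x = 13 - 4x + x^2 and MC = dTC/dx = 13 - 8x + 3x^2.
AVC is minimized where dAVC/dx = -4 + 2x = 0, at x = 2; min AVC = 13 - 4·2 + 2^2 = $9.
Since P = $48 ≥ min AVC = $9, price covers variable cost and the firm should produce.
Set P = MC: 48 = 13 - 8x + 3x^2 → -35 - 8x + 3x^2 = 0. The roots are x = -7/3 and x = 5; the profit-maximizing output is on the rising part of MC, so x* = 5.
Check: AVC at x = 5 is $18 ≤ P, so revenue covers variable cost.
Profit = P·x − TC = 48·5 − 268 = -$28, a loss, but smaller than the $178 fixed cost the firm would lose by shutting down.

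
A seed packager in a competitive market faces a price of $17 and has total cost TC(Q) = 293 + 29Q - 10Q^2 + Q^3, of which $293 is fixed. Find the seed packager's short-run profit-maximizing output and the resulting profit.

Profit = -$221 at Q = 6

AVC = 29 - 10Q + Q^2; min AVC = $4 at Q = 5. Since P = $17 ≥ min AVC, the firm produces.
With MC = 29 - 20Q + 3Q^2, P = MC on the upward-sloping part at Q* = 6.
TR = 17·6 = 102. TC = 293 + 30 = 323. Profit = 102 − 323 = -$221.
That loss of $221 beats the $293 the firm would lose by shutting down; producing recovers $72 of fixed cost.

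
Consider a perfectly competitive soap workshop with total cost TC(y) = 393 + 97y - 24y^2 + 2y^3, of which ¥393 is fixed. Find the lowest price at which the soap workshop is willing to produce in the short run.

The shutdown price is the minimum of AVC. VC = 97y - 24y^2 + 2y^3, so AVC = 97 - 24y + 2y^2.
At the minimum of AVC, MC = AVC. MC = 97 - 48y + 6y^2; setting MC = AVC gives 4y^2 - 24y = 0, so y = 6. min AVC = 25.
The firm shuts down for any P below ¥25.

¥25 per unit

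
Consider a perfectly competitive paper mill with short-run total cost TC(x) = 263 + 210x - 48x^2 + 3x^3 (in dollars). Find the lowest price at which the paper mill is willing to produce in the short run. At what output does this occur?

$18 per unit, at x = 8

The firm shuts down when price falls below the minimum of average variable cost. AVC = VC/x = 210 - 48x + 3x^2.
At the minimum of AVC, MC = AVC. MC = 210 - 96x + 9x^2; setting MC = AVC gives 6x^2 - 48x = 0, so x = 8. min AVC = 18.
For P < $18 the firm produces nothing.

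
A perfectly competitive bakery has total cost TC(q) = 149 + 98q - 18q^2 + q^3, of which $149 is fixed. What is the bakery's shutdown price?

$17 per unit

The firm shuts down when price falls below the minimum of average variable cost. AVC = VC/q = 98 - 18q + q^2.
dAVC/dq = -18 + 2q = 0 gives q = 9. min AVC = 98 - 18·9 + 9^2 = 17.
For P < $17 the firm produces nothing.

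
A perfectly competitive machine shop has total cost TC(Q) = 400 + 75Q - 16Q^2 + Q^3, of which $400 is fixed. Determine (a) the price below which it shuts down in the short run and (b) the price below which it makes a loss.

Shutdown price = $11; break-even price = $55

Shutdown price = min AVC. AVC = 75 - 16Q + Q^2, with vertex at Q = 8 and minimum $11.
ATC = 400/Q + 75 - 16Q + Q^2. Setting dATC/dQ = −400/Q^2 − 16 + 2Q = 0 gives Q = 10 (since 2·10^3 − 16·10^2 = 400).
min ATC = 400/10 + 75 − 16·10 + 10^2 = $55. That is the break-even price.
Between these two prices the firm operates at a loss; above $55 it earns a profit.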